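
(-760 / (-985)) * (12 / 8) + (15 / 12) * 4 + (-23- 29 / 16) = -58801 / 3152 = -18.66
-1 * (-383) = 383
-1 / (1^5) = -1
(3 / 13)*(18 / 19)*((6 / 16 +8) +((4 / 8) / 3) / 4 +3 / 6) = 963 / 494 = 1.95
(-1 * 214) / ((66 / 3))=-107 / 11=-9.73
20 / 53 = 0.38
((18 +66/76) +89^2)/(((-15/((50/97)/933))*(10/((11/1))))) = -3318865/10317114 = -0.32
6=6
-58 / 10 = -29 / 5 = -5.80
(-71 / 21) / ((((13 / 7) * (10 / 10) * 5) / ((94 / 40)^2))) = -156839 / 78000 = -2.01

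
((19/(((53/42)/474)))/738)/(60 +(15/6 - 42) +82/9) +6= 7327506/1158209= 6.33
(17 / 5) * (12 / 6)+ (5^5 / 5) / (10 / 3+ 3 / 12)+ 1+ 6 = 188.22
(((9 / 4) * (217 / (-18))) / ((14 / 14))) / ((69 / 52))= -2821 / 138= -20.44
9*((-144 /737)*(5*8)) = -51840 /737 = -70.34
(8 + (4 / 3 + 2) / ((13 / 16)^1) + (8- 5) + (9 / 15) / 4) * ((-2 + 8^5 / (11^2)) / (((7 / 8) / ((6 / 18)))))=6614732 / 4235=1561.92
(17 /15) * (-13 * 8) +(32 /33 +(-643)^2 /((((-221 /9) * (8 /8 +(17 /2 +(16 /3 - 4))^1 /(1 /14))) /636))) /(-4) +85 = 97454095179 /5056480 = 19273.11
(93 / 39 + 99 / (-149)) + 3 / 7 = 29135 / 13559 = 2.15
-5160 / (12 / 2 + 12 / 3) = -516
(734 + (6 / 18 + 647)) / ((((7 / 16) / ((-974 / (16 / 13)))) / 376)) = -2818459904 / 3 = -939486634.67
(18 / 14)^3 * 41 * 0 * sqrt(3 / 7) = 0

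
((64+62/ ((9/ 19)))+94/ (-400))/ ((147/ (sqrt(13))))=350377* sqrt(13)/ 264600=4.77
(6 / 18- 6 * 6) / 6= -107 / 18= -5.94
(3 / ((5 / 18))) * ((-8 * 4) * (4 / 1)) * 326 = -450662.40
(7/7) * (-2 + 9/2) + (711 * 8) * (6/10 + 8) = 489193/10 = 48919.30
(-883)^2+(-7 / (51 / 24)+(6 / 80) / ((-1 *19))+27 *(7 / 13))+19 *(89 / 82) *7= 5370290618717 / 6886360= 779844.59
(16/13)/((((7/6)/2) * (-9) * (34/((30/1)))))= -0.21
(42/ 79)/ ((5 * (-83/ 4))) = -168/ 32785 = -0.01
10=10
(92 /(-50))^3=-97336 /15625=-6.23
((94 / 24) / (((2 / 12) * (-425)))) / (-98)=47 / 83300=0.00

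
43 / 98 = 0.44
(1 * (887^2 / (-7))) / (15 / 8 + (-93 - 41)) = 6294152 / 7399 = 850.68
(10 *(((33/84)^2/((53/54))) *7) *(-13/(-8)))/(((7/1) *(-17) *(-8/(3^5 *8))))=51602265/1412768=36.53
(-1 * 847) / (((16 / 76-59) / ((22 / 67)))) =354046 / 74839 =4.73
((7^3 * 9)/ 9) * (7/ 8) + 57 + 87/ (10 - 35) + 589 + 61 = 200729/ 200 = 1003.64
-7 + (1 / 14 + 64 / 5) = 5.87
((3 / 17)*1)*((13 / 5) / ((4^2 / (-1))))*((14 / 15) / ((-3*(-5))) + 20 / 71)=-35711 / 3621000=-0.01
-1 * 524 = -524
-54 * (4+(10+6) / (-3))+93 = 165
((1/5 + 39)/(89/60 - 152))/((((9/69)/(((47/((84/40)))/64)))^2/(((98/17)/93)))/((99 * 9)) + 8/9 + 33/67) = -41432966240400/220172678829311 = -0.19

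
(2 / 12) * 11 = 11 / 6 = 1.83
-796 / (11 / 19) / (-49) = 15124 / 539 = 28.06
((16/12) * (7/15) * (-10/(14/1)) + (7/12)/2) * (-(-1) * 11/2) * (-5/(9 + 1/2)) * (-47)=-28435/1368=-20.79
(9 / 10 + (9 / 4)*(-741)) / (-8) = 33327 / 160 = 208.29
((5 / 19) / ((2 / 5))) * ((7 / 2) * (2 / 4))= 1.15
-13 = -13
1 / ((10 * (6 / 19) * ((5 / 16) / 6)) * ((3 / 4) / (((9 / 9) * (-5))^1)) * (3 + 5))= -5.07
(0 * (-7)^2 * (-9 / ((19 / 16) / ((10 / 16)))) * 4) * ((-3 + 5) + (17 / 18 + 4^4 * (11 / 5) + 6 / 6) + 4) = 0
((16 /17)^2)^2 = 65536 /83521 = 0.78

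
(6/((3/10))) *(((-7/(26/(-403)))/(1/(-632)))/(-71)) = 19316.06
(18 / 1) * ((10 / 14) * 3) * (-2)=-540 / 7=-77.14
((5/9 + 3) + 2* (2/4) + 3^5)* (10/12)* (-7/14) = -2785/27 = -103.15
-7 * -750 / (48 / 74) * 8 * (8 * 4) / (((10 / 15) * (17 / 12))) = 37296000 / 17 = 2193882.35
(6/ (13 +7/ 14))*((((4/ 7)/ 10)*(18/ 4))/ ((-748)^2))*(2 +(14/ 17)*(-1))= 1/ 4161311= 0.00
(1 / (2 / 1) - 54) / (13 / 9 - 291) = 963 / 5212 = 0.18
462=462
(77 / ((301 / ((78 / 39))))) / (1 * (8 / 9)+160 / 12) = 99 / 2752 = 0.04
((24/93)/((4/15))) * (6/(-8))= -45/62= -0.73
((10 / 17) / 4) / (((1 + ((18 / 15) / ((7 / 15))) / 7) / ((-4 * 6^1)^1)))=-2940 / 1139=-2.58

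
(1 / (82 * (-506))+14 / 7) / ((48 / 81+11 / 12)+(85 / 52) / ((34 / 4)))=1.18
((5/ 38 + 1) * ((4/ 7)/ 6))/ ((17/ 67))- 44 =-295571/ 6783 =-43.58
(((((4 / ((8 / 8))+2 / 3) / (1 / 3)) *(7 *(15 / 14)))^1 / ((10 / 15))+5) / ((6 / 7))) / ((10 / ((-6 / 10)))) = -91 / 8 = -11.38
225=225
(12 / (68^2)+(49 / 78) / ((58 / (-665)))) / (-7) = 2353418 / 2288013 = 1.03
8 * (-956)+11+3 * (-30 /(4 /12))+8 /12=-23719 /3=-7906.33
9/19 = 0.47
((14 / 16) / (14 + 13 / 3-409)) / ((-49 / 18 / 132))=891 / 8204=0.11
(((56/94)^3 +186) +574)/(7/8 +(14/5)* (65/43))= 27151036608/182417011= 148.84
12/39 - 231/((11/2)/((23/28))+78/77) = -5263705/177476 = -29.66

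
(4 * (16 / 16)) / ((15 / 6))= 8 / 5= 1.60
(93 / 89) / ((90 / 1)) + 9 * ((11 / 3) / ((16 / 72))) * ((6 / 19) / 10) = 119243 / 25365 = 4.70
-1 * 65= -65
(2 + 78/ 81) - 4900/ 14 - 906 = -1253.04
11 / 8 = 1.38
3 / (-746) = -3 / 746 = -0.00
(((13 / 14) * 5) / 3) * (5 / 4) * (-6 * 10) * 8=-6500 / 7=-928.57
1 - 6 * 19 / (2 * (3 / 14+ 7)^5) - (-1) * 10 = 115580449543 / 10510100501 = 11.00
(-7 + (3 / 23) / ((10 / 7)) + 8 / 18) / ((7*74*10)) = -13381 / 10722600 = -0.00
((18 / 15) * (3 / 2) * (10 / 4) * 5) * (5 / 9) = 25 / 2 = 12.50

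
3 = 3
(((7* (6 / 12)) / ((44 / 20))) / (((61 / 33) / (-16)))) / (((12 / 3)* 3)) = -70 / 61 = -1.15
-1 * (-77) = 77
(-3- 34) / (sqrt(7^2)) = -37 / 7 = -5.29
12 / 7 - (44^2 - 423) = -10579 / 7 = -1511.29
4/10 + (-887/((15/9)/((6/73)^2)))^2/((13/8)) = 77106760258/9229428325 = 8.35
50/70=5/7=0.71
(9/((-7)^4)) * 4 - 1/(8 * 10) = 479/192080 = 0.00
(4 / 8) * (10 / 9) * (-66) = -110 / 3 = -36.67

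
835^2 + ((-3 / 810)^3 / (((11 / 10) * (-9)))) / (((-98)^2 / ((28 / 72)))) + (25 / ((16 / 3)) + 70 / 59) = 197961950837117832809 / 283925968048800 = 697230.87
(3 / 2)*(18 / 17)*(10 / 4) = 135 / 34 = 3.97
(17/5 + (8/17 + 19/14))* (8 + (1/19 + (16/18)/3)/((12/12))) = 26644543/610470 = 43.65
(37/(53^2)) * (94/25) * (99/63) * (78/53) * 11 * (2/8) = 8206341/26053475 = 0.31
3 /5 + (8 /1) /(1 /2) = 83 /5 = 16.60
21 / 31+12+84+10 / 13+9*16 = 97303 / 403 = 241.45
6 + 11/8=7.38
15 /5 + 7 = 10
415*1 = 415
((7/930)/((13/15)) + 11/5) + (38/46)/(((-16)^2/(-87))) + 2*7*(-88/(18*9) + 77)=1030513046309/961009920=1072.32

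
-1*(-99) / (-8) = -99 / 8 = -12.38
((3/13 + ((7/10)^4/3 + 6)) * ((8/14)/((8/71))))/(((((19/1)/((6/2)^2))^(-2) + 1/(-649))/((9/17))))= 76.04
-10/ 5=-2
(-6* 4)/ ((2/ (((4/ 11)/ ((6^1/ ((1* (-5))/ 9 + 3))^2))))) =-176/ 243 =-0.72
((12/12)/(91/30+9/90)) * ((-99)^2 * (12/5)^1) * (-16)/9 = -627264/47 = -13346.04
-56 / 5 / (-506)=28 / 1265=0.02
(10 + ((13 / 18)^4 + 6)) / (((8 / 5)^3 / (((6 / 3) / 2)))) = 213522125 / 53747712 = 3.97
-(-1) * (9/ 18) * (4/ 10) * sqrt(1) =1/ 5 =0.20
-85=-85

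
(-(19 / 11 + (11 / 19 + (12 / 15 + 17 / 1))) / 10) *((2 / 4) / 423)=-21011 / 8840700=-0.00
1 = 1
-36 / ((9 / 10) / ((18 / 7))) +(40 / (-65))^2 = -121232 / 1183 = -102.48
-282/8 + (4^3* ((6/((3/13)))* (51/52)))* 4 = 25971/4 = 6492.75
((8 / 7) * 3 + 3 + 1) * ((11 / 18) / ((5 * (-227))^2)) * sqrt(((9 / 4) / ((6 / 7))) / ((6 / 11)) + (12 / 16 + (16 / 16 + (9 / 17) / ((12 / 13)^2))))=143 * sqrt(33218) / 2759377950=0.00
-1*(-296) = 296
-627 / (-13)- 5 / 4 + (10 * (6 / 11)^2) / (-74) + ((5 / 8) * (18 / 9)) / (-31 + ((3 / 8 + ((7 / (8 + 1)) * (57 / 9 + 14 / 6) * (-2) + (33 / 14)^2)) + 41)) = 26037180227 / 548719028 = 47.45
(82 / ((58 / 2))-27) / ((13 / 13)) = -701 / 29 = -24.17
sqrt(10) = 3.16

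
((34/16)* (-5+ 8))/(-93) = -0.07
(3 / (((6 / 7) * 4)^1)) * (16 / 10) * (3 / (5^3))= 21 / 625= 0.03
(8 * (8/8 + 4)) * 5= 200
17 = 17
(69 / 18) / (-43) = -23 / 258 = -0.09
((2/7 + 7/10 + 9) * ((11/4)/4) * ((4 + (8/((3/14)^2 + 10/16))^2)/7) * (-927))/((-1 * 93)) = 6005785916493/4202708440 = 1429.03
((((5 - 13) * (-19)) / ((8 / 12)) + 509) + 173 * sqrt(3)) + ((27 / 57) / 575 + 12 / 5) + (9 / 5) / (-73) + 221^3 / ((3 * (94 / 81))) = 173 * sqrt(3) + 232481526910513 / 74967350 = 3101403.35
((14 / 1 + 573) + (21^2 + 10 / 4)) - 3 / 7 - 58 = 972.07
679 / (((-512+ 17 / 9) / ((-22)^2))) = -644.24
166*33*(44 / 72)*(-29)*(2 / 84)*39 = -3786211 / 42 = -90147.88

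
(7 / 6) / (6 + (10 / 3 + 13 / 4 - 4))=14 / 103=0.14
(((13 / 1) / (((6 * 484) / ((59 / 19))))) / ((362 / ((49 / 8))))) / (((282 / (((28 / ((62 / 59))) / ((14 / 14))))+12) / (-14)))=-108652453 / 745179247296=-0.00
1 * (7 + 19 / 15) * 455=3761.33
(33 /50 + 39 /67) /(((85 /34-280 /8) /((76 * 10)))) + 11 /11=-610697 /21775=-28.05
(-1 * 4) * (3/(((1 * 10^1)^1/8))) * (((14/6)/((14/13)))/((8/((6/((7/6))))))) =-468/35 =-13.37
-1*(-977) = 977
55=55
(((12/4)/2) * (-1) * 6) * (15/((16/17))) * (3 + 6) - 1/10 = -103283/80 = -1291.04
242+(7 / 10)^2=24249 / 100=242.49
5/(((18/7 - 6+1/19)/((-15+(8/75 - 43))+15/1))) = 427861/6735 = 63.53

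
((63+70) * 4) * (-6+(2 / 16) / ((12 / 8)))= -9443 / 3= -3147.67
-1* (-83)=83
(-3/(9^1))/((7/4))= -4/21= -0.19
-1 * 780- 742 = -1522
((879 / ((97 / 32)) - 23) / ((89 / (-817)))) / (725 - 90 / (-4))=-42315698 / 12906335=-3.28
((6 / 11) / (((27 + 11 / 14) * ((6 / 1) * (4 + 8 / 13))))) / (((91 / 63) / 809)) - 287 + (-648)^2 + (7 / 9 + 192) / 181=29249467135201 / 69704910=419618.46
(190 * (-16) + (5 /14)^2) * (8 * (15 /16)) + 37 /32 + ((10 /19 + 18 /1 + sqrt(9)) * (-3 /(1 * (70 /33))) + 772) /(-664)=-281879588761 /12363680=-22799.00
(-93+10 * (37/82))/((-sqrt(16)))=907/41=22.12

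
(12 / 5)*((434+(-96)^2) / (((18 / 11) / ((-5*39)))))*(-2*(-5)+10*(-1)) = 0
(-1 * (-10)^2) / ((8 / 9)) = -112.50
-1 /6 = -0.17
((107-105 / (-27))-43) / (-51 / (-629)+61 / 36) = 38.24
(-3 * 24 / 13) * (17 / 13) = -1224 / 169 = -7.24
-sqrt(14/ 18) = -sqrt(7)/ 3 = -0.88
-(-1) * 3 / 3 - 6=-5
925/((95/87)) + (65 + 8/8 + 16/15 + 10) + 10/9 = 791117/855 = 925.28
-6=-6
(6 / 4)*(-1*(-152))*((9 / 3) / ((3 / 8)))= 1824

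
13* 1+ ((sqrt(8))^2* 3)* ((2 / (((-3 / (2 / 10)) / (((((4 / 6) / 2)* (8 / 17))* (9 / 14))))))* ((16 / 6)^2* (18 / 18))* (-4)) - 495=-843986 / 1785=-472.82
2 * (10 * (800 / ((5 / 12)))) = 38400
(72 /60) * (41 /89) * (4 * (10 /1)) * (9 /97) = 17712 /8633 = 2.05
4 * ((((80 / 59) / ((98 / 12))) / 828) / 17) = 160 / 3391143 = 0.00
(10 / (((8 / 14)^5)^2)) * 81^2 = 9266600543445 / 524288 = 17674637.88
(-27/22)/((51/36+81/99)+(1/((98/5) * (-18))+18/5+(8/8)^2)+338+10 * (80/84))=-59535/17189801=-0.00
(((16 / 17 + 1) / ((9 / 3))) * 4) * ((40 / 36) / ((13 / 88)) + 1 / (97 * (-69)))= 86382604 / 4437459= 19.47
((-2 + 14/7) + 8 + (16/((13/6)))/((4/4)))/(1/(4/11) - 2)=800/39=20.51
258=258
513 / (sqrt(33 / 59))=685.94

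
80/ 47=1.70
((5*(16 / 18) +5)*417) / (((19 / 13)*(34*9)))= 9035 / 1026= 8.81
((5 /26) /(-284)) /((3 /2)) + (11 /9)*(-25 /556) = -127955 /2309346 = -0.06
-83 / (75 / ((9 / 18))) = -83 / 150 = -0.55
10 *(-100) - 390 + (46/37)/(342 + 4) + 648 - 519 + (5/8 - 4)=-64745931/51208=-1264.37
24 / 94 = 12 / 47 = 0.26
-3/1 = -3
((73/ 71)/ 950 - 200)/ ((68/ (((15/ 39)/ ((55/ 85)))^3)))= -161098715/ 260810264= -0.62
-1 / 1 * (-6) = 6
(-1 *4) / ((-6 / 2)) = 1.33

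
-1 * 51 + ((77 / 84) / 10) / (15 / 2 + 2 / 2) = -52009 / 1020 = -50.99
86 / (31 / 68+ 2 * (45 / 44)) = 64328 / 1871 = 34.38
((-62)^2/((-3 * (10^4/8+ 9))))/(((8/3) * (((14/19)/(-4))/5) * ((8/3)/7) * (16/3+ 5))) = 26505/10072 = 2.63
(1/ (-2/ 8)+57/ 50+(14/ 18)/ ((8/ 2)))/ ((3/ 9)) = -2399/ 300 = -8.00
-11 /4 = -2.75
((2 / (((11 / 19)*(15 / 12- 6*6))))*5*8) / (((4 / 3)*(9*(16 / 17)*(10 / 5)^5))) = -1615 / 146784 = -0.01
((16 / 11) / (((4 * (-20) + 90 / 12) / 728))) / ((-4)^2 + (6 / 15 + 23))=-23296 / 62843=-0.37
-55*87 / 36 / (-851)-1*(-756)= 7721867 / 10212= 756.16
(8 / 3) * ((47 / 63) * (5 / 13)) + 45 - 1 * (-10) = 137015 / 2457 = 55.77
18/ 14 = 9/ 7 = 1.29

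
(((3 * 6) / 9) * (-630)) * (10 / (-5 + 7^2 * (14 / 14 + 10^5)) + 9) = -11340.00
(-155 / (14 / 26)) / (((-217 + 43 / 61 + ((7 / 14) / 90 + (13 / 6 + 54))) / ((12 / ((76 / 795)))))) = 52767409500 / 233833817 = 225.66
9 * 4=36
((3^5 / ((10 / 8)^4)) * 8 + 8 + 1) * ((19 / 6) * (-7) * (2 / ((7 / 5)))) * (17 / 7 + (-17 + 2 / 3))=310249708 / 875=354571.09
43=43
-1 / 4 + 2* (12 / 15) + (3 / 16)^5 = 7079103 / 5242880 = 1.35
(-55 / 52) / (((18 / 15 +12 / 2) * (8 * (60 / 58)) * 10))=-319 / 179712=-0.00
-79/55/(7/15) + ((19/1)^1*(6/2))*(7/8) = 28827/616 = 46.80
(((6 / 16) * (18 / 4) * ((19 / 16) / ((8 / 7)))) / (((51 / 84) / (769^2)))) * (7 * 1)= 104055290199 / 8704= 11954881.69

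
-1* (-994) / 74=497 / 37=13.43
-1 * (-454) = 454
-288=-288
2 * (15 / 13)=30 / 13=2.31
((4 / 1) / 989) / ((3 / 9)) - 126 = -124602 / 989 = -125.99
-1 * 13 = -13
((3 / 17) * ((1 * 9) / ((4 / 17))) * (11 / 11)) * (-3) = -81 / 4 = -20.25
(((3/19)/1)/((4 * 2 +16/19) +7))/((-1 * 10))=-3/3010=-0.00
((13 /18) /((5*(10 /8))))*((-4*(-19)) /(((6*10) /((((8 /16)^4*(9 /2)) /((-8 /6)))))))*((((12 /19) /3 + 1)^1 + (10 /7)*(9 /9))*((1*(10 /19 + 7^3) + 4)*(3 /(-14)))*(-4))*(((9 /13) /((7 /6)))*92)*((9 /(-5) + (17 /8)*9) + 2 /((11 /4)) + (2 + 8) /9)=-5201014967811 /204820000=-25393.10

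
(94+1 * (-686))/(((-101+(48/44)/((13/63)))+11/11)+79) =84656/2247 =37.68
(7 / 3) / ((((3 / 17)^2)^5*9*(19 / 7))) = 98783701122001 / 30292137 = 3261034.41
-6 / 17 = -0.35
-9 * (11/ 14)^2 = -1089/ 196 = -5.56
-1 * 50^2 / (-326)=1250 / 163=7.67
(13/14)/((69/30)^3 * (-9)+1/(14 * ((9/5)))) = -58500/6896189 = -0.01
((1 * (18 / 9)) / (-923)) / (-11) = 2 / 10153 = 0.00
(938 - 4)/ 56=467/ 28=16.68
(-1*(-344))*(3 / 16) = 129 / 2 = 64.50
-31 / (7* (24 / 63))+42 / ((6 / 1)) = -37 / 8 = -4.62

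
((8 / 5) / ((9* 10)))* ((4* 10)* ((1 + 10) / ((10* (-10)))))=-88 / 1125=-0.08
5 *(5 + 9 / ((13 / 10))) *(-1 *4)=-3100 / 13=-238.46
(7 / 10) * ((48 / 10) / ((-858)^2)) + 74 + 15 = 136497082 / 1533675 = 89.00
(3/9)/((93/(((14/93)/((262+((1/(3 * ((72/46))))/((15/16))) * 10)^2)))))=243/31453312814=0.00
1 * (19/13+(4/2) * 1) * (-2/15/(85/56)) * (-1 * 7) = 2352/1105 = 2.13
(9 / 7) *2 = 18 / 7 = 2.57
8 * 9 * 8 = 576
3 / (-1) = -3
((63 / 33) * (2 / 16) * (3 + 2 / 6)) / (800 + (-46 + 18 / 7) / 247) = 3185 / 3202496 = 0.00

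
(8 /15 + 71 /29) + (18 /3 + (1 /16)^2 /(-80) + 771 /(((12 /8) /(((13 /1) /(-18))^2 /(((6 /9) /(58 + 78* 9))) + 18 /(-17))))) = 16634856847565 /54521856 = 305104.38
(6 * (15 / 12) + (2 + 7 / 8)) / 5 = 83 / 40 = 2.08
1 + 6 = 7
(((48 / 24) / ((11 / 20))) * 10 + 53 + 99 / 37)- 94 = -798 / 407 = -1.96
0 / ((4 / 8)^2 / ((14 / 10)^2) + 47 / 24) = 0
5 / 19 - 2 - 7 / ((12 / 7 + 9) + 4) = -2.21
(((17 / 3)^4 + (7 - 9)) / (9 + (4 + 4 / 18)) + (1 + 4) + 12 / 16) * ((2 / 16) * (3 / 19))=358069 / 217056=1.65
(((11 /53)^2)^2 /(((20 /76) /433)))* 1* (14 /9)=1686321098 /355071645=4.75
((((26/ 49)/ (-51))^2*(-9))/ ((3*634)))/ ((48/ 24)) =-0.00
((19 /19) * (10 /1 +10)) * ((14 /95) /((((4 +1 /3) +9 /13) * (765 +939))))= 13 /37772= 0.00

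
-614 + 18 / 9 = -612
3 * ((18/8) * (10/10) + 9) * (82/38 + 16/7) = 79785/532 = 149.97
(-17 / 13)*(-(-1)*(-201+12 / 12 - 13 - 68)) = 367.46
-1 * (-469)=469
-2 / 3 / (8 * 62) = -1 / 744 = -0.00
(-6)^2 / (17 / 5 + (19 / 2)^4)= 2880 / 651877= 0.00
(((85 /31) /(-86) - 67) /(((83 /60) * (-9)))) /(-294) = -297845 /16263933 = -0.02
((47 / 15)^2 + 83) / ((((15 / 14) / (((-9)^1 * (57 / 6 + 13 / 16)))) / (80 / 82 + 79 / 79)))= -32563377 / 2050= -15884.57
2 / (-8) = -1 / 4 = -0.25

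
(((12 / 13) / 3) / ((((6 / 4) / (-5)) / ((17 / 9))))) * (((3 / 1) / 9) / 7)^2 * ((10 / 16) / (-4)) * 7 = 425 / 88452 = 0.00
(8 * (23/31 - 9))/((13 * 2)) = -1024/403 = -2.54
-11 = -11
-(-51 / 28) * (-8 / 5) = -102 / 35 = -2.91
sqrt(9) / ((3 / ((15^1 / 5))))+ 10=13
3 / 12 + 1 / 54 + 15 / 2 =839 / 108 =7.77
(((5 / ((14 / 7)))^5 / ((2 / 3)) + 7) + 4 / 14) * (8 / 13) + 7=73985 / 728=101.63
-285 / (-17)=16.76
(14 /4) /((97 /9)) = 63 /194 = 0.32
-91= -91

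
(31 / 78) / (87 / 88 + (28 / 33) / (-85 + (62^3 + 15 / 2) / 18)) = 646005404 / 1607066955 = 0.40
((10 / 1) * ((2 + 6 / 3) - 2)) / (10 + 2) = 5 / 3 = 1.67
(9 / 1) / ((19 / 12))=108 / 19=5.68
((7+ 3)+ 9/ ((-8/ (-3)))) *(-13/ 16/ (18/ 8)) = -1391/ 288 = -4.83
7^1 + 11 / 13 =102 / 13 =7.85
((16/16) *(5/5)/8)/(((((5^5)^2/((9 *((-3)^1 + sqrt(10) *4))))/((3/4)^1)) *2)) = -81/625000000 + 27 *sqrt(10)/156250000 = 0.00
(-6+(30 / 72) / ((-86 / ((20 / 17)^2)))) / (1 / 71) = -15899456 / 37281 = -426.48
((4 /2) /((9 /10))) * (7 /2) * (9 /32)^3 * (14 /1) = 19845 /8192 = 2.42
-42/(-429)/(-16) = -0.01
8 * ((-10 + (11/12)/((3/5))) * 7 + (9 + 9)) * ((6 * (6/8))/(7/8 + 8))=-11896/71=-167.55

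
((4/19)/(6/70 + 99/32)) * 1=4480/67659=0.07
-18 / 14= -9 / 7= -1.29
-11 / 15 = -0.73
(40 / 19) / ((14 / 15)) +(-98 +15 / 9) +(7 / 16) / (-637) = -7807753 / 82992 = -94.08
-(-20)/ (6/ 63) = 210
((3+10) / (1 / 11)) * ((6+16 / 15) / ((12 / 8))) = 30316 / 45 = 673.69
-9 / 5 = -1.80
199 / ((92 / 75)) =14925 / 92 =162.23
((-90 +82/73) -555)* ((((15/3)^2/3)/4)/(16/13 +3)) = -277745/876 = -317.06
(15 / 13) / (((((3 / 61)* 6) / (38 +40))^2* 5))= 48373 / 3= 16124.33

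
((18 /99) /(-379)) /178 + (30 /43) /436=5556241 /3478138334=0.00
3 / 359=0.01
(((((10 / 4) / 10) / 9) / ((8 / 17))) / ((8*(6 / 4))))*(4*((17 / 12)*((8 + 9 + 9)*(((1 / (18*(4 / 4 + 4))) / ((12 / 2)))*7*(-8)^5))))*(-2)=6732544 / 10935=615.69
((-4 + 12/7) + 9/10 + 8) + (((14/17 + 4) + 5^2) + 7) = 43.44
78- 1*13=65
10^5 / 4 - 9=24991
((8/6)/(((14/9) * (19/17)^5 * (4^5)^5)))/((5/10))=4259571/4878719358507950276608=0.00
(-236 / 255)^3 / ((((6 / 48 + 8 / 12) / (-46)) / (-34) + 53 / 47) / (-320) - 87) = 29099910627328 / 3193839140154525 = 0.01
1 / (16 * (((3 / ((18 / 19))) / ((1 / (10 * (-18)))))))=-0.00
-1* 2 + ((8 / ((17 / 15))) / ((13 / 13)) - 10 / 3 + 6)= 394 / 51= 7.73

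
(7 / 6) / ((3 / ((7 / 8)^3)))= 2401 / 9216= 0.26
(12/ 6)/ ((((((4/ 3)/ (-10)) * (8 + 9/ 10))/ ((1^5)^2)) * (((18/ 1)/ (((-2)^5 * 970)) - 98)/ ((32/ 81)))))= 24832000/ 3654888507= 0.01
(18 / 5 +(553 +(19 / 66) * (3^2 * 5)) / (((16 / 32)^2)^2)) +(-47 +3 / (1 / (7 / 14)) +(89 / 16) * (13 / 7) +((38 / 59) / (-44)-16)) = 3273754289 / 363440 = 9007.69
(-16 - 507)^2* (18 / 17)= 4923522 / 17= 289618.94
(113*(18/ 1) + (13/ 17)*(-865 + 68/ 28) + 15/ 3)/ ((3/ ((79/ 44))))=12967613/ 15708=825.54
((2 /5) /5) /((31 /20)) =8 /155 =0.05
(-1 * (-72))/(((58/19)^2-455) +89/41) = -59204/364689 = -0.16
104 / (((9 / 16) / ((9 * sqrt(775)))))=8320 * sqrt(31)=46323.80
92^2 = 8464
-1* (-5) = 5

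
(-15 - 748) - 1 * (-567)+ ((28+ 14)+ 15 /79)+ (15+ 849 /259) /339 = -355498655 /2312093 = -153.76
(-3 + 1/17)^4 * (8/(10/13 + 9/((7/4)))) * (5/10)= 1137500000/22467149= 50.63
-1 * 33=-33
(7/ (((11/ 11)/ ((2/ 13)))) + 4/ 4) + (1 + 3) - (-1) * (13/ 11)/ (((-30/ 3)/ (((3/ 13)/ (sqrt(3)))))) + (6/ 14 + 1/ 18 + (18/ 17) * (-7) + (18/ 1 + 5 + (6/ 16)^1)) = 2508845/ 111384 - sqrt(3)/ 110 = 22.51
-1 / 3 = -0.33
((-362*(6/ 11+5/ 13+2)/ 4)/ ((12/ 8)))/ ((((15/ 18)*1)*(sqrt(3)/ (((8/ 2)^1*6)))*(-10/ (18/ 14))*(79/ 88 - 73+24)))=-14561088*sqrt(3)/ 3210025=-7.86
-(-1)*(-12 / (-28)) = 3 / 7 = 0.43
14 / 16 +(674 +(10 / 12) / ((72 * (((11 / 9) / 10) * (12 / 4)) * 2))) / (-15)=-1046851 / 23760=-44.06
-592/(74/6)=-48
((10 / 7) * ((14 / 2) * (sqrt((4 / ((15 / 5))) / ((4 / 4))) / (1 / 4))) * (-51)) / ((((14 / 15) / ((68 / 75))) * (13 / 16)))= -147968 * sqrt(3) / 91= -2816.35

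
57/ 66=19/ 22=0.86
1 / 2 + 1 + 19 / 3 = 47 / 6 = 7.83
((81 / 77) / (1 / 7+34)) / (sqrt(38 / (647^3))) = 82.25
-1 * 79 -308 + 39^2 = 1134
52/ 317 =0.16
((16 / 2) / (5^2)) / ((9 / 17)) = 136 / 225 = 0.60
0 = 0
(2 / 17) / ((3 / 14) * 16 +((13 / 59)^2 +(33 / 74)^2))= 266867384 / 8338512155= 0.03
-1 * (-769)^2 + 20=-591341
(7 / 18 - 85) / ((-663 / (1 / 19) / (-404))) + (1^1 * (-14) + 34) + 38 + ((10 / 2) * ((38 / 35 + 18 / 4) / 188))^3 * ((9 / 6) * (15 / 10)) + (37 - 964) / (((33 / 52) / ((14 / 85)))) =-84266966127858461771 / 454768080340654080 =-185.30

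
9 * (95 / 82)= 855 / 82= 10.43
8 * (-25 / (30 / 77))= -1540 / 3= -513.33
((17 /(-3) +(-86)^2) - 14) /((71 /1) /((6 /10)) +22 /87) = 641741 /10317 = 62.20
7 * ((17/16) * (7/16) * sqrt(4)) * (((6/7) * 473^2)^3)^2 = 1554211573221526544270016988571372553/4802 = 323659219746257089602252600000000.00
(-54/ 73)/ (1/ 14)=-10.36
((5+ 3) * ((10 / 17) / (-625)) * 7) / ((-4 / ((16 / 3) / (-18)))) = -0.00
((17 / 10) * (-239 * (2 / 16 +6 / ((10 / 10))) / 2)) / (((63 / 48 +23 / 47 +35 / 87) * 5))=-814066743 / 7210250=-112.90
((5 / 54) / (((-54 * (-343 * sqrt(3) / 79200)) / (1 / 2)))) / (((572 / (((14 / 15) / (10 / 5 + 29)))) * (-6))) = -25 * sqrt(3) / 43186689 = -0.00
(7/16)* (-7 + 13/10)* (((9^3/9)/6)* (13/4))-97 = -264209/1280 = -206.41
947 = 947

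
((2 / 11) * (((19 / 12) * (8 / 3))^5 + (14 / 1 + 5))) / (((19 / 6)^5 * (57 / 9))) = 270676544 / 2206204209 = 0.12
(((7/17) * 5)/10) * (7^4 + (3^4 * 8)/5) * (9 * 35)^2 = 1757691495/34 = 51696808.68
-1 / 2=-0.50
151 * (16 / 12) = 604 / 3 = 201.33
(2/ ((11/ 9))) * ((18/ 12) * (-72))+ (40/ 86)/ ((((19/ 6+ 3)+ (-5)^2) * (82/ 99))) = -58257684/ 329681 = -176.71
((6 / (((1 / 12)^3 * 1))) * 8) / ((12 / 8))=55296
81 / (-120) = -27 / 40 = -0.68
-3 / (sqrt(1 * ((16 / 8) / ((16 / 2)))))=-6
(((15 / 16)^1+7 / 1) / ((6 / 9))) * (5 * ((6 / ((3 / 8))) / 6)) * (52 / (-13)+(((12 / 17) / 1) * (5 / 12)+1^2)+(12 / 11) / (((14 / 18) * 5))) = -1007999 / 2618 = -385.03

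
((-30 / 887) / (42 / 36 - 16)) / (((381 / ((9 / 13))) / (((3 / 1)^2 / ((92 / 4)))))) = 4860 / 2997702539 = 0.00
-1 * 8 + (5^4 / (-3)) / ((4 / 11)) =-6971 / 12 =-580.92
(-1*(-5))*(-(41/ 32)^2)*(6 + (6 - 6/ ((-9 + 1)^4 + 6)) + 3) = -129277305/ 1050112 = -123.11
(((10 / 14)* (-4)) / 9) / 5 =-4 / 63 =-0.06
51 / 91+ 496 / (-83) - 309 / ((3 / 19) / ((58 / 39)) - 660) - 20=-45674712345 / 1830854753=-24.95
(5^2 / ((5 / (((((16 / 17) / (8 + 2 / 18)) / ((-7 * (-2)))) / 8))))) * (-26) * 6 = -7020 / 8687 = -0.81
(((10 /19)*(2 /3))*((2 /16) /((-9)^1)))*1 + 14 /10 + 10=58457 /5130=11.40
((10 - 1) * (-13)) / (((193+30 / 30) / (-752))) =43992 / 97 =453.53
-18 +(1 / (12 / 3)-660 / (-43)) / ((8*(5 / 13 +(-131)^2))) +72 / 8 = -2762810753 / 306982848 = -9.00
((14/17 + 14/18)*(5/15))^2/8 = 60025/1685448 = 0.04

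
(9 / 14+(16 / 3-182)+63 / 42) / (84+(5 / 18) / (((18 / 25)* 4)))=-1583280 / 762923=-2.08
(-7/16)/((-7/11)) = 11/16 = 0.69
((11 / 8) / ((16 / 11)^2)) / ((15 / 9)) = 3993 / 10240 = 0.39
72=72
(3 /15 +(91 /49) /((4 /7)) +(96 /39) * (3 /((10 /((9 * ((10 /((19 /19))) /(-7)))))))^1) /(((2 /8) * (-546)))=3667 /82810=0.04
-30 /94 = -15 /47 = -0.32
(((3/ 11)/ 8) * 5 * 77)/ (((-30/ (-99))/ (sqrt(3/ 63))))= 33 * sqrt(21)/ 16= 9.45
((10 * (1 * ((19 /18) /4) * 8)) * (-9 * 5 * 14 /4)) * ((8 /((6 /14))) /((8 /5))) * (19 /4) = -2211125 /12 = -184260.42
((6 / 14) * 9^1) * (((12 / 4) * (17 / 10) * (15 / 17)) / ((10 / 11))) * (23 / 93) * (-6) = -28.33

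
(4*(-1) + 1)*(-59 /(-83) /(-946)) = 177 /78518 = 0.00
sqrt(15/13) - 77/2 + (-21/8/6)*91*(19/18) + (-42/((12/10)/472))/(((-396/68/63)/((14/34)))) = sqrt(195)/13 + 232875139/3168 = 73509.64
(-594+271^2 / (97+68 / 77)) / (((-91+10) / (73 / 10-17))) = 114263963 / 6104970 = 18.72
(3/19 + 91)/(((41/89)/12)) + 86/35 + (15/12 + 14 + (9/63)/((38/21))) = 2392.34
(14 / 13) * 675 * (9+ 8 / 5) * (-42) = -323626.15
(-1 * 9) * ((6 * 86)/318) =-774/53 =-14.60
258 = 258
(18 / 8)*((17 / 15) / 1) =51 / 20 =2.55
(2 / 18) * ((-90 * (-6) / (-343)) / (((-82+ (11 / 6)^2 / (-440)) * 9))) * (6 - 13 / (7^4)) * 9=1243555200 / 97253016413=0.01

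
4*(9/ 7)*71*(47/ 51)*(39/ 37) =1561716/ 4403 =354.69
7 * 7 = 49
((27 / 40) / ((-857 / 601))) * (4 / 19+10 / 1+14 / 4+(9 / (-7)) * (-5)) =-86928039 / 9118480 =-9.53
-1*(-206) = 206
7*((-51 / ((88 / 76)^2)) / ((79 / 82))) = -5283957 / 19118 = -276.39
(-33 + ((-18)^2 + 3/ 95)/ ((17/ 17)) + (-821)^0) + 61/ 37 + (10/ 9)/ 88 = 408802831/ 1391940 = 293.69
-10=-10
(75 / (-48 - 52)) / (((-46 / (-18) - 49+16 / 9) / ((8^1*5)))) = 45 / 67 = 0.67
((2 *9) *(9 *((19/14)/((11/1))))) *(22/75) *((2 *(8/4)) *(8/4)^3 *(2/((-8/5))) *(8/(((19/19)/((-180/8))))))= 295488/7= 42212.57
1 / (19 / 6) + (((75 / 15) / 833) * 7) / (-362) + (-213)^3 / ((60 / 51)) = -67230579114179 / 8184820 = -8214057.13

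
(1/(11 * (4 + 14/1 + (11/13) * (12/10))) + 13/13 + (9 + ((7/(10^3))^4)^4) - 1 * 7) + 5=27208250000000000000000000000000000112958731006073799/3399000000000000000000000000000000000000000000000000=8.00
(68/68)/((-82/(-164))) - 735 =-733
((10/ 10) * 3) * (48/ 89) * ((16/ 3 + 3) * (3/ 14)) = 1800/ 623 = 2.89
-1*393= -393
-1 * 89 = -89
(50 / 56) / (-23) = -0.04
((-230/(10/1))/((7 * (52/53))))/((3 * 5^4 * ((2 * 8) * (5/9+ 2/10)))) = -3657/24752000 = -0.00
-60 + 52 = -8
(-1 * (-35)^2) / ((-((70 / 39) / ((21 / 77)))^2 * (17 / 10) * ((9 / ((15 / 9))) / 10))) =63375 / 2057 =30.81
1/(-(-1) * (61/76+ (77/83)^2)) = 523564/870833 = 0.60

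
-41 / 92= -0.45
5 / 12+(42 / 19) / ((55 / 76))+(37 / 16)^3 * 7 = 60850199 / 675840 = 90.04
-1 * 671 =-671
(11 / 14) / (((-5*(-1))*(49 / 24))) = 132 / 1715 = 0.08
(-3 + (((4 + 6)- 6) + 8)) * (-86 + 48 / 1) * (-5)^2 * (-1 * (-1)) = -8550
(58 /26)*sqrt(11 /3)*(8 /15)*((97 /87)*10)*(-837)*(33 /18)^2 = -1455388*sqrt(33) /117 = -71457.84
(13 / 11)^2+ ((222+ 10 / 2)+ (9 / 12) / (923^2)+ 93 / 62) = 94794140193 / 412333636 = 229.90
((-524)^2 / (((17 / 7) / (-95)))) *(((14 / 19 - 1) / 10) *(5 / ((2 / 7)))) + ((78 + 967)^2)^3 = 22138422122491854525 / 17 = 1302260124852462030.88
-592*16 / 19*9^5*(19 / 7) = -559312128 / 7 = -79901732.57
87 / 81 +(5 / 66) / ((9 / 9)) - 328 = -194149 / 594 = -326.85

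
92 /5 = 18.40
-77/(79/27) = -26.32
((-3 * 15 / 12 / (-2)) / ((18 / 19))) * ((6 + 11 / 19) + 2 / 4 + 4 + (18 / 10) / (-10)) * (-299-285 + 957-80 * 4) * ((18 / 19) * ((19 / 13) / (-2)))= -823143 / 1040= -791.48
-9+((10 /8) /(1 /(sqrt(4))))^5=2837 /32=88.66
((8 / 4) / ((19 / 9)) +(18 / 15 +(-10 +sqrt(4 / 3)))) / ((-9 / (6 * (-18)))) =-8952 / 95 +8 * sqrt(3) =-80.38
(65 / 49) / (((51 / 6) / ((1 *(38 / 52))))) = 95 / 833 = 0.11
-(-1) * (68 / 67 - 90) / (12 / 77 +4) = -229537 / 10720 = -21.41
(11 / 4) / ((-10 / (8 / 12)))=-11 / 60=-0.18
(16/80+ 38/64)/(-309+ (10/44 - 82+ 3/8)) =-1397/687100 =-0.00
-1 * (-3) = 3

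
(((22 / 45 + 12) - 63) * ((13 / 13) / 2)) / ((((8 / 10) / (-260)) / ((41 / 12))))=6057545 / 216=28044.19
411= 411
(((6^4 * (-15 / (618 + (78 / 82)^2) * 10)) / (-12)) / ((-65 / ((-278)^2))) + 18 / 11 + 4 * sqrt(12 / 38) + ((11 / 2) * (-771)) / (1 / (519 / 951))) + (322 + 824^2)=4 * sqrt(114) / 19 + 20306557797855509 / 31440946966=645865.68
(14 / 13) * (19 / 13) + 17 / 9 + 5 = 12872 / 1521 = 8.46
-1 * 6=-6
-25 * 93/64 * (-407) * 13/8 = 12301575/512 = 24026.51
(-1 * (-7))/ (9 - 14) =-7/ 5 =-1.40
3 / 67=0.04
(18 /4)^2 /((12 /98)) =1323 /8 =165.38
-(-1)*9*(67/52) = 11.60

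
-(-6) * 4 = 24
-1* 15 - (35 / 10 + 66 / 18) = -22.17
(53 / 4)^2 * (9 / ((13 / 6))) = 75843 / 104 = 729.26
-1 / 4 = -0.25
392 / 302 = 196 / 151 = 1.30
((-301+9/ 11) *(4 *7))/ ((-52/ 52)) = 92456/ 11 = 8405.09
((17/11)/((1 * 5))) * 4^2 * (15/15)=272/55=4.95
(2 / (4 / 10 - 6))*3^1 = -15 / 14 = -1.07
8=8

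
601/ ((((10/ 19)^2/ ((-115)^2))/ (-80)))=-2295447380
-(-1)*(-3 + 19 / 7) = -2 / 7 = -0.29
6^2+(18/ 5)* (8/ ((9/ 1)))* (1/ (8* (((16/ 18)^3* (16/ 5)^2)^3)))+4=45037206962733085/ 1125899906842624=40.00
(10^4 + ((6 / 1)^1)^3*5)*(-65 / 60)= -36010 / 3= -12003.33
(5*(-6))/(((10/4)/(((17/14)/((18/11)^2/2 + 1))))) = -12342/1981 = -6.23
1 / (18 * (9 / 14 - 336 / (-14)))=7 / 3105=0.00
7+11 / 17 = 130 / 17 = 7.65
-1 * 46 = -46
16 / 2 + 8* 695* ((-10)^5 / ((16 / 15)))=-521249992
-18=-18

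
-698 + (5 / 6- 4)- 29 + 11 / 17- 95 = -84101 / 102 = -824.52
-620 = -620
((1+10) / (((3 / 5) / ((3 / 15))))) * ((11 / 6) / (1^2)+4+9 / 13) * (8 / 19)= 22396 / 2223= 10.07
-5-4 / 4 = -6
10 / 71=0.14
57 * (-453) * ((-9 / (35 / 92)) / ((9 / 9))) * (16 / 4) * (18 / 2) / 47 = 769672368 / 1645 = 467885.94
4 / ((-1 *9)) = -0.44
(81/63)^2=81/49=1.65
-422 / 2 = -211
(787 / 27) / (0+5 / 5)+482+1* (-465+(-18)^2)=9994 / 27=370.15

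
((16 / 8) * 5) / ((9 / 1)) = 10 / 9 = 1.11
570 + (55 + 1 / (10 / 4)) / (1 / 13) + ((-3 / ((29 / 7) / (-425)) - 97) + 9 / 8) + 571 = 2404777 / 1160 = 2073.08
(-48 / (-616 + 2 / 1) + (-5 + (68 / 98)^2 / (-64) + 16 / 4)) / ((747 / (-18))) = 0.02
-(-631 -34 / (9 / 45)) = 801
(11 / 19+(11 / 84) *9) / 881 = 935 / 468692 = 0.00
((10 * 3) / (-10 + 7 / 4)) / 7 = -40 / 77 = -0.52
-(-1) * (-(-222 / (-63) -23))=409 / 21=19.48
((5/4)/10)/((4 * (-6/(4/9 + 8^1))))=-19/432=-0.04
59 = 59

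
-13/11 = -1.18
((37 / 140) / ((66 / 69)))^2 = 724201 / 9486400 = 0.08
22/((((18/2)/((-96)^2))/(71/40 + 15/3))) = 152627.20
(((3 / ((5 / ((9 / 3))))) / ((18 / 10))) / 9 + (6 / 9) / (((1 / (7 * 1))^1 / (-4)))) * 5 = -835 / 9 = -92.78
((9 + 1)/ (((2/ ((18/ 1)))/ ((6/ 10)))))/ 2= 27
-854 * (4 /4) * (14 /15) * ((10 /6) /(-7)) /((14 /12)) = 162.67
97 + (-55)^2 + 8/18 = 28102/9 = 3122.44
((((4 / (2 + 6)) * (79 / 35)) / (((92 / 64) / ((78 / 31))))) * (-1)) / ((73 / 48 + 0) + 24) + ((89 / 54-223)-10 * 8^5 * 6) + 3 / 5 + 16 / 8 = -3245913508840657 / 1650773250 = -1966298.83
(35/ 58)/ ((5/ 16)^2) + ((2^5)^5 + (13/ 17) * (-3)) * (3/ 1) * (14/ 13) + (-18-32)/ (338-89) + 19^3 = 865053413825879/ 7979205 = 108413484.03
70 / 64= 35 / 32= 1.09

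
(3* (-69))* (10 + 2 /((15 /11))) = -11868 /5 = -2373.60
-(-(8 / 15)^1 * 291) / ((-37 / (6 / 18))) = -776 / 555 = -1.40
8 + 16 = 24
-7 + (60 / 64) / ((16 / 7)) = -1687 / 256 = -6.59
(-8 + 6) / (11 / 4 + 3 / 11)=-88 / 133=-0.66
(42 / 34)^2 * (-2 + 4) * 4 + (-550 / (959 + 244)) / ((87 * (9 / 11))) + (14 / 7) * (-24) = -9745268906 / 272223261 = -35.80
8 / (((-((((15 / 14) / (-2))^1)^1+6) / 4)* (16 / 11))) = -4.03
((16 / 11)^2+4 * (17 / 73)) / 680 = 6729 / 1501610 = 0.00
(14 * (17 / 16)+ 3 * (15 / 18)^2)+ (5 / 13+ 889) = 282779 / 312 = 906.34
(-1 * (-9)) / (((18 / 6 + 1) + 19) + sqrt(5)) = 207 / 524 - 9 * sqrt(5) / 524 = 0.36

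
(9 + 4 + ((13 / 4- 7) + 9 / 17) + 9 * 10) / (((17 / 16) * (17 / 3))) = 81420 / 4913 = 16.57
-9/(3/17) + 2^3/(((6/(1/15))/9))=-251/5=-50.20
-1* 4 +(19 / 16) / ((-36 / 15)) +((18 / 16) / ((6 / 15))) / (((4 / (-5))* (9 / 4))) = -1163 / 192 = -6.06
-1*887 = -887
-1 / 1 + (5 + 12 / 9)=16 / 3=5.33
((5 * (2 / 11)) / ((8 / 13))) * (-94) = -3055 / 22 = -138.86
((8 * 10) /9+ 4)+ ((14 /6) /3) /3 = 355 /27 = 13.15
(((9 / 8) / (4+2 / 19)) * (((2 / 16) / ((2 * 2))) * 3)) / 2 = 0.01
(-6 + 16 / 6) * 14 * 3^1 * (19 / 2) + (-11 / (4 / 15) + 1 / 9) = -49361 / 36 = -1371.14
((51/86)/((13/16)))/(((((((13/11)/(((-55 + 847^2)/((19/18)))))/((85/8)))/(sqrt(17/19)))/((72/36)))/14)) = 17240340846960*sqrt(323)/2623387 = 118109477.10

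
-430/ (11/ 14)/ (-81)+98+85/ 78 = 2452033/ 23166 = 105.85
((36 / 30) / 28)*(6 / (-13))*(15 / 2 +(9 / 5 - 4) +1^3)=-81 / 650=-0.12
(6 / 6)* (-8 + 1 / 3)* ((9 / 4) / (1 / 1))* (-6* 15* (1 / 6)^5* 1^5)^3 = 2875 / 107495424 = 0.00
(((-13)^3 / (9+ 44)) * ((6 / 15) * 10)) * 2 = -17576 / 53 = -331.62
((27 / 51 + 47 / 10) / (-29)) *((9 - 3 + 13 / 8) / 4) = -0.34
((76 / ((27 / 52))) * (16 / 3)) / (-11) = -63232 / 891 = -70.97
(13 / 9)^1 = 13 / 9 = 1.44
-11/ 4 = -2.75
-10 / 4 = -5 / 2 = -2.50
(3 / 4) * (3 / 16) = 9 / 64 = 0.14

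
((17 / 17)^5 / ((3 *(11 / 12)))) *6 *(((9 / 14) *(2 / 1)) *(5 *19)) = 20520 / 77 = 266.49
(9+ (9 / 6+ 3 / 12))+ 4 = 14.75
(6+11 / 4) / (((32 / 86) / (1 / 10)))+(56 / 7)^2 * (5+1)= 49453 / 128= 386.35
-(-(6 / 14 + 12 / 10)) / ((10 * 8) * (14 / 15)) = 0.02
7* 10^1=70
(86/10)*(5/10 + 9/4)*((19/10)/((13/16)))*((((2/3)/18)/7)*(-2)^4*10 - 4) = -10712504/61425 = -174.40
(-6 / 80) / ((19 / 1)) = -3 / 760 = -0.00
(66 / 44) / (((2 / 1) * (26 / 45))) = 135 / 104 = 1.30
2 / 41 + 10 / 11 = 432 / 451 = 0.96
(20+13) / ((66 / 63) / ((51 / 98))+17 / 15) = 25245 / 2407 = 10.49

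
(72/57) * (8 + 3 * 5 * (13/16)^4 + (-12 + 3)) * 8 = 1088637/19456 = 55.95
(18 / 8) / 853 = 9 / 3412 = 0.00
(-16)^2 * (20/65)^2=4096/169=24.24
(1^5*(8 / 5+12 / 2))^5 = 79235168 / 3125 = 25355.25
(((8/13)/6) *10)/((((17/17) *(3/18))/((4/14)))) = 160/91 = 1.76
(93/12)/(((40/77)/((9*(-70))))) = -150381/16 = -9398.81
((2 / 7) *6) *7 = 12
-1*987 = -987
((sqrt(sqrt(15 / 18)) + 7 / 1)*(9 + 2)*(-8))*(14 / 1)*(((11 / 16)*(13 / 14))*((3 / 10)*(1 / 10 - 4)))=61347*5^(1 / 4)*6^(3 / 4) / 400 + 1288287 / 200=7320.64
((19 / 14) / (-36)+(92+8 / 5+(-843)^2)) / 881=1791071257 / 2220120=806.75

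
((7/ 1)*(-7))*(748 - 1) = -36603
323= 323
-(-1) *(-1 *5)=-5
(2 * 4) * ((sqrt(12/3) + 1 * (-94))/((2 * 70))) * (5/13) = -184/91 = -2.02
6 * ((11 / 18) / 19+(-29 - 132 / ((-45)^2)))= -174.20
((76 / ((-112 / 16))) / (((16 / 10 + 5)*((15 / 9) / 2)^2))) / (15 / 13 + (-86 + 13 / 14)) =7904 / 280005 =0.03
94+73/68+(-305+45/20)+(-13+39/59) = -441351/2006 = -220.02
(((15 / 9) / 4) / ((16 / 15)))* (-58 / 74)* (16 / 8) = -0.61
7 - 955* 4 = -3813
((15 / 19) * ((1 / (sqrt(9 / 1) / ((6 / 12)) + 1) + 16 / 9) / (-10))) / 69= -121 / 55062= -0.00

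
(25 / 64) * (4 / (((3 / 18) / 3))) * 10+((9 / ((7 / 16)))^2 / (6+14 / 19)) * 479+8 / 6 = 30371.60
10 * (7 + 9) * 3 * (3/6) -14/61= 14626/61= 239.77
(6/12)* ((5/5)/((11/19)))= 19/22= 0.86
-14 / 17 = -0.82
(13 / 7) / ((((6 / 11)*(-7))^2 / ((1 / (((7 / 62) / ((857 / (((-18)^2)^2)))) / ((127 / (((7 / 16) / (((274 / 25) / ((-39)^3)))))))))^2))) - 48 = -2590803006086693364455278124 / 53975064781262622714136875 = -48.00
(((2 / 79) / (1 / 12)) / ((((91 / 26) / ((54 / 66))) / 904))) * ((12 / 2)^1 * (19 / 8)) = 5565024 / 6083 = 914.85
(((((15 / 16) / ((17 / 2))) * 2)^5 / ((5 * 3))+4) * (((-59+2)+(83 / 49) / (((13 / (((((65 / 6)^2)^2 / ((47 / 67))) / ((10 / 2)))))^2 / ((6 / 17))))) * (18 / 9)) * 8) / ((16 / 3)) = 653942.21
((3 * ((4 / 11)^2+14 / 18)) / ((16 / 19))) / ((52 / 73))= 1374517 / 302016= 4.55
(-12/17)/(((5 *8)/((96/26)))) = -72/1105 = -0.07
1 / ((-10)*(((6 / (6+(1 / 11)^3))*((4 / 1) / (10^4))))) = -998375 / 3993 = -250.03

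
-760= -760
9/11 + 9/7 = 162/77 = 2.10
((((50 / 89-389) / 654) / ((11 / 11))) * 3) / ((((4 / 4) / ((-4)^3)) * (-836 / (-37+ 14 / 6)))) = 4.73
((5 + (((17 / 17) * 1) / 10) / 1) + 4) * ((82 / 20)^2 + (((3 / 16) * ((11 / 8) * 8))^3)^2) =3579696506659 / 4194304000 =853.47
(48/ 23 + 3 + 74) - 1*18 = 1405/ 23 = 61.09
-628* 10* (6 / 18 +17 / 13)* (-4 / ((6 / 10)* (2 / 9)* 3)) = 4019200 / 39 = 103056.41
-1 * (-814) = 814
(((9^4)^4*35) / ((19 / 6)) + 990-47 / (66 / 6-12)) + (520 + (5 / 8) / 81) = 252158987298977693159 / 12312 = 20480749455732431.22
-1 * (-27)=27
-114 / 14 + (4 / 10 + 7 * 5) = 954 / 35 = 27.26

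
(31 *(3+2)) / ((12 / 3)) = 38.75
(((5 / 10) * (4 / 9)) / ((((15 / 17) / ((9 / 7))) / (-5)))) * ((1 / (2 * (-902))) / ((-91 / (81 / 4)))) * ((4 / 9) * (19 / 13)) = -969 / 7469462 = -0.00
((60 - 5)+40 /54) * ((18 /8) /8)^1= 1505 /96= 15.68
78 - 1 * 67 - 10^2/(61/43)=-3629/61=-59.49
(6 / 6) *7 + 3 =10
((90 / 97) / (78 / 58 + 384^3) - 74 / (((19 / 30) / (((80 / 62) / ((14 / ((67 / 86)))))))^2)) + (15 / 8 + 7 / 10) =21678790971970827499967 / 13350444590370839158760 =1.62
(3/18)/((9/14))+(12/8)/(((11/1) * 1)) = 235/594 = 0.40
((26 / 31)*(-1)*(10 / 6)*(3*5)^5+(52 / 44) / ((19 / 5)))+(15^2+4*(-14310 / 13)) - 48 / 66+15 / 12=-359032471649 / 336908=-1065669.18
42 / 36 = 1.17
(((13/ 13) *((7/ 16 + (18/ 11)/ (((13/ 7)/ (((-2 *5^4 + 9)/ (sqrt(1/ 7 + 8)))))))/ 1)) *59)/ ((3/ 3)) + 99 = 1997/ 16 - 3075198 *sqrt(399)/ 2717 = -22483.59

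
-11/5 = -2.20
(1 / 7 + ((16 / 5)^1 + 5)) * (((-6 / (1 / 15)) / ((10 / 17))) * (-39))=1742364 / 35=49781.83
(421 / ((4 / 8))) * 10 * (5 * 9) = 378900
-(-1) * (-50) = -50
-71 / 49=-1.45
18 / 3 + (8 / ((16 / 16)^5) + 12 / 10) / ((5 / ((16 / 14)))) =8.10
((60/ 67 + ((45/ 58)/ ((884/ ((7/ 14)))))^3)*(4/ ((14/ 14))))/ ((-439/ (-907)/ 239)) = 14024494005520557528795/ 7928848037375669248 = 1768.79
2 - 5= -3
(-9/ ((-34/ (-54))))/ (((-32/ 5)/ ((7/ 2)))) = 8505/ 1088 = 7.82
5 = 5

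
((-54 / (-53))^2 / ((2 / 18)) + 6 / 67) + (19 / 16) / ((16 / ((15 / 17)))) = 7779316959 / 819059456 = 9.50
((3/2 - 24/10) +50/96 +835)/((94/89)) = 17827501/22560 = 790.23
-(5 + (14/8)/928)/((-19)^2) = -0.01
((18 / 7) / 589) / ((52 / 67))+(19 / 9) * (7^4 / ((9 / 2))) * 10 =97805360083 / 8683038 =11263.96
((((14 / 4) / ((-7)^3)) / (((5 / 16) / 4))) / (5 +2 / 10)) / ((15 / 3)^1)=-16 / 3185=-0.01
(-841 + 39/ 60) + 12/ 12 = -839.35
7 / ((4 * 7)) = 1 / 4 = 0.25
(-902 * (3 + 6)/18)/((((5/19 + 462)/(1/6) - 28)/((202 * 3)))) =-2596407/26083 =-99.54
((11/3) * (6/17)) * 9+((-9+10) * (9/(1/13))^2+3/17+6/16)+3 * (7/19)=13702.30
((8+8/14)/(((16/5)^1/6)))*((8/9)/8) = 25/14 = 1.79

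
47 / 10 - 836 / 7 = -8031 / 70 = -114.73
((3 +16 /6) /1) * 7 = 119 /3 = 39.67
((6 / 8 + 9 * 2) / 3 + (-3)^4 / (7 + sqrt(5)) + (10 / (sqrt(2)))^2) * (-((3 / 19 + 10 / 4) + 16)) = -1078389 / 836 + 57429 * sqrt(5) / 1672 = -1213.14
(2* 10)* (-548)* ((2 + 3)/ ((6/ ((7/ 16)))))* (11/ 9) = -4883.80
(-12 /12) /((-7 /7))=1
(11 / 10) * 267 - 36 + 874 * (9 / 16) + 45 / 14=752.54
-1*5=-5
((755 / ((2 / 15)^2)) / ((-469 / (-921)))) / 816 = 52151625 / 510272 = 102.20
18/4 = 9/2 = 4.50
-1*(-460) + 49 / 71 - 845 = -27286 / 71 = -384.31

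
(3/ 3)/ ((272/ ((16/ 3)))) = 1/ 51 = 0.02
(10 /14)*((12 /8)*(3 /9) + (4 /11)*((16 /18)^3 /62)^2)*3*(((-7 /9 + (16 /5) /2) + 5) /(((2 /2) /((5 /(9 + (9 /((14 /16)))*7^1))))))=3680043549845 /9555984641511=0.39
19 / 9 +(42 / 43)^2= 51007 / 16641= 3.07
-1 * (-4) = 4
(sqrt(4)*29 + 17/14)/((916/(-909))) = -753561/12824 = -58.76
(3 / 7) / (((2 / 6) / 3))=27 / 7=3.86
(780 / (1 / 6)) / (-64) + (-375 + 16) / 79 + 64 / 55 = -2659337 / 34760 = -76.51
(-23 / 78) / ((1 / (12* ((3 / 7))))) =-138 / 91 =-1.52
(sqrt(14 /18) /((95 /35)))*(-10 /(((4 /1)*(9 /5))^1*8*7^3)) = -25*sqrt(7) /402192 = -0.00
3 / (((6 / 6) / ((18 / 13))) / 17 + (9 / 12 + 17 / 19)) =34884 / 19619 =1.78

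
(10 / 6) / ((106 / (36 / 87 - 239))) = -34595 / 9222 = -3.75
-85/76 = -1.12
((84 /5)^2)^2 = 49787136 /625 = 79659.42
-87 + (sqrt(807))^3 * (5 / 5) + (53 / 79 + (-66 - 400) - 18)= -45056 / 79 + 807 * sqrt(807)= 22354.72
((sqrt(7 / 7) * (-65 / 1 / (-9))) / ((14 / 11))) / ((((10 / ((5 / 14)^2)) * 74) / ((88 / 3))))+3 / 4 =266824 / 342657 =0.78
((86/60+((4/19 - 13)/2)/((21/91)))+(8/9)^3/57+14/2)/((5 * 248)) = -2001283/128814300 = -0.02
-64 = -64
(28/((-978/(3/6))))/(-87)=0.00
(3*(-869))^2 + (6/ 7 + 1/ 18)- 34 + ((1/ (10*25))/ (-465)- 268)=8295548045927/ 1220625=6796147.91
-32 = -32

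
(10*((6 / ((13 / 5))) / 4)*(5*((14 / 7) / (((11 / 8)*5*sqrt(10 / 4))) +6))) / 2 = 120*sqrt(10) / 143 +1125 / 13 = 89.19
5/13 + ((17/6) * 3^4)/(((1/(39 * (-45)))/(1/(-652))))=10478605/16952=618.13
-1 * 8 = -8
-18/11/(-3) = 6/11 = 0.55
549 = 549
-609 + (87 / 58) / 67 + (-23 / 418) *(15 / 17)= -144979287 / 238051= -609.03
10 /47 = 0.21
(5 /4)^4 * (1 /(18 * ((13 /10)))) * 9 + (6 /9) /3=34781 /29952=1.16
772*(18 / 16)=1737 / 2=868.50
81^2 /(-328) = -6561 /328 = -20.00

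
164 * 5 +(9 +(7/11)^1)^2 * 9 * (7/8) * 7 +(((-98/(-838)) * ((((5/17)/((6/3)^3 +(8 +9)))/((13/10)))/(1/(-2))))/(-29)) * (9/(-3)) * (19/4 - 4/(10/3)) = 19297194321941/3249298910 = 5938.88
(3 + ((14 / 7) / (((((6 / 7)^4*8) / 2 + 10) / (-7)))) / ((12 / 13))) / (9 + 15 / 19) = 5833019 / 32580504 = 0.18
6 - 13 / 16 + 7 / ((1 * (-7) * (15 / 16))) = 989 / 240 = 4.12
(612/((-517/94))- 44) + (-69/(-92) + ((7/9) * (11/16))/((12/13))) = -2926157/19008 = -153.94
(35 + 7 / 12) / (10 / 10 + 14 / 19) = 8113 / 396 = 20.49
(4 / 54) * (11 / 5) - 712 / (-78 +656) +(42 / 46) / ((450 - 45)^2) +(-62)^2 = 1396616190793 / 363424725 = 3842.93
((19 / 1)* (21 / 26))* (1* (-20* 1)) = -3990 / 13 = -306.92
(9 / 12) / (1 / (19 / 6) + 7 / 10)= 285 / 386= 0.74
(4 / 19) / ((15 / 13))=52 / 285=0.18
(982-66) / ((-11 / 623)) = -570668 / 11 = -51878.91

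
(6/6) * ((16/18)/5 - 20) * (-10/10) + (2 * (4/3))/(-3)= 284/15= 18.93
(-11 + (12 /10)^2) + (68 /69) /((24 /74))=-33748 /5175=-6.52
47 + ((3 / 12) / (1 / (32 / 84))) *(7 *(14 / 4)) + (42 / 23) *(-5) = 2774 / 69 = 40.20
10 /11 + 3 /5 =83 /55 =1.51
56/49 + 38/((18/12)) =556/21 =26.48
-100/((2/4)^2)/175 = -16/7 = -2.29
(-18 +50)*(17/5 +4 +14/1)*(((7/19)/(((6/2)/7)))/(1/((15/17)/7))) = 23968/323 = 74.20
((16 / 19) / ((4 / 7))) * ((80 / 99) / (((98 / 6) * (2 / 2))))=320 / 4389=0.07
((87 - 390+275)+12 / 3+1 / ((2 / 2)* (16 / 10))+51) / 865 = 221 / 6920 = 0.03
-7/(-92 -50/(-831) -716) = 831/95914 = 0.01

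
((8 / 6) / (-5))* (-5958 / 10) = 3972 / 25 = 158.88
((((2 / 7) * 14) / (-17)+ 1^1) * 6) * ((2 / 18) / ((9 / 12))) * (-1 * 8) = -832 / 153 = -5.44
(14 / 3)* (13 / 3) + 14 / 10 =973 / 45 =21.62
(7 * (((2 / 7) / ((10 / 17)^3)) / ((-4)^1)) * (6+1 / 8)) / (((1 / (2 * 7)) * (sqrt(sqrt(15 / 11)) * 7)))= -240737 * 11^(1 / 4) * 15^(3 / 4) / 120000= -27.85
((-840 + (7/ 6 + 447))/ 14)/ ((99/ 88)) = -4702/ 189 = -24.88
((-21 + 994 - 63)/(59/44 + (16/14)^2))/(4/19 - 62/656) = 940533440/317397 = 2963.27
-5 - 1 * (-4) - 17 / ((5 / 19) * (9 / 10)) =-655 / 9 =-72.78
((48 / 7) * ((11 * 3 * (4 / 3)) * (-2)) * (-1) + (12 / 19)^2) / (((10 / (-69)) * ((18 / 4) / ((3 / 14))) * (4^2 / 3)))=-37.20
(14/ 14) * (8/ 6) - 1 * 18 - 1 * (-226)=628/ 3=209.33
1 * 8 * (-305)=-2440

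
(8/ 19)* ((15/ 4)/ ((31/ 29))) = 870/ 589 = 1.48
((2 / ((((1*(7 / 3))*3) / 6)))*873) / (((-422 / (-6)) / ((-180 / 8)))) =-478.76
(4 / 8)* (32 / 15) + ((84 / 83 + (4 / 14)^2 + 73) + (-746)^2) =33954843737 / 61005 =556591.16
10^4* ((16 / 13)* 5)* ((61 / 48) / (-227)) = -3050000 / 8853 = -344.52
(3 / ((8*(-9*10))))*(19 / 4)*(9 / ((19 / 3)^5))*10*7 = -5103 / 4170272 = -0.00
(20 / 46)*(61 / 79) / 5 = 122 / 1817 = 0.07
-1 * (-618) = 618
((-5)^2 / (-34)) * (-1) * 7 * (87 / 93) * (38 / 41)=4.46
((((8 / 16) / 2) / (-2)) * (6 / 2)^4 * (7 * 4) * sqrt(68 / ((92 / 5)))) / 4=-136.25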